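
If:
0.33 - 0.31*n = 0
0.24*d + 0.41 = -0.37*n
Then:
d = -3.35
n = 1.06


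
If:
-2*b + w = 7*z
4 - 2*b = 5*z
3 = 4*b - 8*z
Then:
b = 47/36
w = 41/9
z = 5/18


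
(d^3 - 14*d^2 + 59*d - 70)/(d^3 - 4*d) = (d^2 - 12*d + 35)/(d*(d + 2))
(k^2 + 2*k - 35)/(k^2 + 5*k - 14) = (k - 5)/(k - 2)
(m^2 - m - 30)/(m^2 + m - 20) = (m - 6)/(m - 4)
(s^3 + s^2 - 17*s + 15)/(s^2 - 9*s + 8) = (s^2 + 2*s - 15)/(s - 8)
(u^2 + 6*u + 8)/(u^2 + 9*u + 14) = (u + 4)/(u + 7)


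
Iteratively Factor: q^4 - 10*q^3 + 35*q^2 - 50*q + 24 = (q - 3)*(q^3 - 7*q^2 + 14*q - 8) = (q - 4)*(q - 3)*(q^2 - 3*q + 2) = (q - 4)*(q - 3)*(q - 1)*(q - 2)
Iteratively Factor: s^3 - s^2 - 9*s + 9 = (s - 1)*(s^2 - 9) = (s - 1)*(s + 3)*(s - 3)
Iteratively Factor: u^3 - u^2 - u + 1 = (u + 1)*(u^2 - 2*u + 1) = (u - 1)*(u + 1)*(u - 1)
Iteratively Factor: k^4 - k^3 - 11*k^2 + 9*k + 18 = (k + 1)*(k^3 - 2*k^2 - 9*k + 18) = (k - 3)*(k + 1)*(k^2 + k - 6) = (k - 3)*(k - 2)*(k + 1)*(k + 3)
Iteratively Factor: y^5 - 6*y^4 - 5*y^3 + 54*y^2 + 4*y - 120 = (y - 2)*(y^4 - 4*y^3 - 13*y^2 + 28*y + 60) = (y - 5)*(y - 2)*(y^3 + y^2 - 8*y - 12) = (y - 5)*(y - 2)*(y + 2)*(y^2 - y - 6) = (y - 5)*(y - 3)*(y - 2)*(y + 2)*(y + 2)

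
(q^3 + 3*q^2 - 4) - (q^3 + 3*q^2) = -4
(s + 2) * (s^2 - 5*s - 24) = s^3 - 3*s^2 - 34*s - 48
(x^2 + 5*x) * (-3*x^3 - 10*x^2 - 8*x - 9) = -3*x^5 - 25*x^4 - 58*x^3 - 49*x^2 - 45*x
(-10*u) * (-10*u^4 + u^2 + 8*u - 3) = 100*u^5 - 10*u^3 - 80*u^2 + 30*u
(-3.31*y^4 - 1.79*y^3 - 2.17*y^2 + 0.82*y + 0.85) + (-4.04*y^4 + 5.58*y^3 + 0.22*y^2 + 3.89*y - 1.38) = -7.35*y^4 + 3.79*y^3 - 1.95*y^2 + 4.71*y - 0.53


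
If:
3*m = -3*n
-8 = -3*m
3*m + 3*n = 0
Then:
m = 8/3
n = -8/3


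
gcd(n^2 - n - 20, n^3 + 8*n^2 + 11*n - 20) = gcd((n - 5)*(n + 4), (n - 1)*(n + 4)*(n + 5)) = n + 4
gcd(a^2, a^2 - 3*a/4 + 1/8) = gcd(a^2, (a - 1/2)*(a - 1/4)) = 1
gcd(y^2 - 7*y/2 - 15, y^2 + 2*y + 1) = 1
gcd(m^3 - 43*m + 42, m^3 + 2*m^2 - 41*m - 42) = m^2 + m - 42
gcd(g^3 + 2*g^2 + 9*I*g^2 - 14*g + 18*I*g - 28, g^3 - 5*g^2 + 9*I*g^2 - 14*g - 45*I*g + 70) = g^2 + 9*I*g - 14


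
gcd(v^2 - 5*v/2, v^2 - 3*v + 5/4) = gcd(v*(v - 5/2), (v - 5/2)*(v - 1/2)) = v - 5/2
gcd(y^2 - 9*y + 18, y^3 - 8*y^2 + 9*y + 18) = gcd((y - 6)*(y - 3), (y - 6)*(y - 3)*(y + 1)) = y^2 - 9*y + 18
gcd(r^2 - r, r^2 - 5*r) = r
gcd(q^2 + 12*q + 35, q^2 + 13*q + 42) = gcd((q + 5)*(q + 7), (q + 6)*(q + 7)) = q + 7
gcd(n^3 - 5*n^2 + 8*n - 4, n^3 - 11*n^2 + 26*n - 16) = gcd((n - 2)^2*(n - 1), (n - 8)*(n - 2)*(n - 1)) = n^2 - 3*n + 2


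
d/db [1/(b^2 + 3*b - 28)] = (-2*b - 3)/(b^2 + 3*b - 28)^2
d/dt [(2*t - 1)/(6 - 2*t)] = 5/(2*(t - 3)^2)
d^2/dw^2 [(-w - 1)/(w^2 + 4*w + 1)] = 2*(-4*(w + 1)*(w + 2)^2 + (3*w + 5)*(w^2 + 4*w + 1))/(w^2 + 4*w + 1)^3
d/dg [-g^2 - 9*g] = -2*g - 9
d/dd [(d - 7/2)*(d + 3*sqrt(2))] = 2*d - 7/2 + 3*sqrt(2)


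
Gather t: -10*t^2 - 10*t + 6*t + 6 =-10*t^2 - 4*t + 6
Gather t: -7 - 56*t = -56*t - 7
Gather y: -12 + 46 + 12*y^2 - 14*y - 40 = 12*y^2 - 14*y - 6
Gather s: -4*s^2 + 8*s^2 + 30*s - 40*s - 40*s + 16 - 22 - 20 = 4*s^2 - 50*s - 26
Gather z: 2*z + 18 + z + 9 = 3*z + 27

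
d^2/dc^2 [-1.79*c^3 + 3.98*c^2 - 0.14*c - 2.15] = 7.96 - 10.74*c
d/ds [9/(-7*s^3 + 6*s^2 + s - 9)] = 9*(21*s^2 - 12*s - 1)/(7*s^3 - 6*s^2 - s + 9)^2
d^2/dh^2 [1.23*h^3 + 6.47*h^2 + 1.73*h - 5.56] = 7.38*h + 12.94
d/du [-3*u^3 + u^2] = u*(2 - 9*u)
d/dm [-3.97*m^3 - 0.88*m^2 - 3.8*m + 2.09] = -11.91*m^2 - 1.76*m - 3.8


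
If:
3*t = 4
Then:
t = 4/3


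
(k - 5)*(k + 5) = k^2 - 25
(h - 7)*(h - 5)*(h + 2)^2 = h^4 - 8*h^3 - 9*h^2 + 92*h + 140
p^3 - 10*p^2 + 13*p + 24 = (p - 8)*(p - 3)*(p + 1)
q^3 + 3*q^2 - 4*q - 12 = (q - 2)*(q + 2)*(q + 3)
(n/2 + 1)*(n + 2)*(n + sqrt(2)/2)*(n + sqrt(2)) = n^4/2 + 3*sqrt(2)*n^3/4 + 2*n^3 + 5*n^2/2 + 3*sqrt(2)*n^2 + 2*n + 3*sqrt(2)*n + 2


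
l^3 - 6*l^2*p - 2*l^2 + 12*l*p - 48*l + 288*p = (l - 8)*(l + 6)*(l - 6*p)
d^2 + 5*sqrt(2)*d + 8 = (d + sqrt(2))*(d + 4*sqrt(2))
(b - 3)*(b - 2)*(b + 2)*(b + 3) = b^4 - 13*b^2 + 36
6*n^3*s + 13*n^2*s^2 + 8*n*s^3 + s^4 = s*(n + s)^2*(6*n + s)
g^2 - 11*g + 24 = (g - 8)*(g - 3)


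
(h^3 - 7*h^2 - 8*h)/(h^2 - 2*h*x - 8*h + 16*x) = h*(-h - 1)/(-h + 2*x)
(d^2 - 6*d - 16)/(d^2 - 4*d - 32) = (d + 2)/(d + 4)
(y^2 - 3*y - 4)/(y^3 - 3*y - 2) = (y - 4)/(y^2 - y - 2)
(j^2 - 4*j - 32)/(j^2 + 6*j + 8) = (j - 8)/(j + 2)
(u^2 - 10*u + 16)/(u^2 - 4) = (u - 8)/(u + 2)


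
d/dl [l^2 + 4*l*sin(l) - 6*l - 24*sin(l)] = 4*l*cos(l) + 2*l + 4*sin(l) - 24*cos(l) - 6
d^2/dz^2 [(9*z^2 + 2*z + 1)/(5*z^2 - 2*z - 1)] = 28*(10*z^3 + 15*z^2 + 1)/(125*z^6 - 150*z^5 - 15*z^4 + 52*z^3 + 3*z^2 - 6*z - 1)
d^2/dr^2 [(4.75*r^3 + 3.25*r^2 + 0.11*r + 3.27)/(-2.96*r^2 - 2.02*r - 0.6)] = (-5.6843418860808e-14*r^5 + 5.6843418860808e-14*r^4 + 15.0454480000001*r^3 - 171.812592*r^2 - 126.399744*r - 17.144136)/(25.934336*r^6 + 53.095296*r^5 + 52.004832*r^4 + 29.767528*r^3 + 10.54152*r^2 + 2.1816*r + 0.216)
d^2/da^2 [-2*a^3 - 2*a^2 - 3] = -12*a - 4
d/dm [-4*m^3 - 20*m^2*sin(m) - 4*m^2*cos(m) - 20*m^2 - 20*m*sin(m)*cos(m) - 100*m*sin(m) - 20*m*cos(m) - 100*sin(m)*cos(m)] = 4*m^2*sin(m) - 20*m^2*cos(m) - 12*m^2 - 20*m*sin(m) - 108*m*cos(m) - 20*m*cos(2*m) - 40*m - 100*sin(m) - 10*sin(2*m) - 20*cos(m) - 100*cos(2*m)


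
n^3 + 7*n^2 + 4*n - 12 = (n - 1)*(n + 2)*(n + 6)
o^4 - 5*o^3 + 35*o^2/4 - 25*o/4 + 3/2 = (o - 2)*(o - 3/2)*(o - 1)*(o - 1/2)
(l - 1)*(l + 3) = l^2 + 2*l - 3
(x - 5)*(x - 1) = x^2 - 6*x + 5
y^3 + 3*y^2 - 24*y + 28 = (y - 2)^2*(y + 7)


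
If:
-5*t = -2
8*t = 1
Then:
No Solution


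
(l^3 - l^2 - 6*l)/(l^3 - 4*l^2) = (l^2 - l - 6)/(l*(l - 4))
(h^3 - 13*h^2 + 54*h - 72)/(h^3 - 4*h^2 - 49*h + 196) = (h^2 - 9*h + 18)/(h^2 - 49)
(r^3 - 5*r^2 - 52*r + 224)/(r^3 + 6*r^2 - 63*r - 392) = (r - 4)/(r + 7)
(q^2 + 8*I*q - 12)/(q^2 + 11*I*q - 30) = (q + 2*I)/(q + 5*I)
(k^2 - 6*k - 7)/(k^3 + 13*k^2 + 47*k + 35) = (k - 7)/(k^2 + 12*k + 35)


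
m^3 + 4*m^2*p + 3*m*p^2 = m*(m + p)*(m + 3*p)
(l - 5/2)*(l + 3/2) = l^2 - l - 15/4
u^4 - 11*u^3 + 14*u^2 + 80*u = u*(u - 8)*(u - 5)*(u + 2)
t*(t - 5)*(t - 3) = t^3 - 8*t^2 + 15*t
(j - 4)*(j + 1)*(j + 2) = j^3 - j^2 - 10*j - 8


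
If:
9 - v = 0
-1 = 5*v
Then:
No Solution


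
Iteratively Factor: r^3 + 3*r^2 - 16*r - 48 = (r + 3)*(r^2 - 16) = (r - 4)*(r + 3)*(r + 4)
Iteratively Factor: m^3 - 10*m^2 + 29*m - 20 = (m - 1)*(m^2 - 9*m + 20) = (m - 5)*(m - 1)*(m - 4)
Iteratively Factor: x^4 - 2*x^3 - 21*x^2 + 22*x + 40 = (x - 5)*(x^3 + 3*x^2 - 6*x - 8) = (x - 5)*(x + 1)*(x^2 + 2*x - 8) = (x - 5)*(x + 1)*(x + 4)*(x - 2)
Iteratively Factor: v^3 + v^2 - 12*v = (v + 4)*(v^2 - 3*v) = (v - 3)*(v + 4)*(v)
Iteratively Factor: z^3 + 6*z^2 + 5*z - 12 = (z + 3)*(z^2 + 3*z - 4) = (z + 3)*(z + 4)*(z - 1)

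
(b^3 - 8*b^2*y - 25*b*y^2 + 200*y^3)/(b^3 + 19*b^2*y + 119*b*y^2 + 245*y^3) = (b^2 - 13*b*y + 40*y^2)/(b^2 + 14*b*y + 49*y^2)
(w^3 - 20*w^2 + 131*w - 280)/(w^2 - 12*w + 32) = (w^2 - 12*w + 35)/(w - 4)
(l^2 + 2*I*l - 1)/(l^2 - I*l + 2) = (l + I)/(l - 2*I)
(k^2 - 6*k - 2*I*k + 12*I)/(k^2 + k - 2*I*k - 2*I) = (k - 6)/(k + 1)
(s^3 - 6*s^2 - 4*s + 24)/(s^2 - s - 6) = (s^2 - 8*s + 12)/(s - 3)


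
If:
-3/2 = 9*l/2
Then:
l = -1/3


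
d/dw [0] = 0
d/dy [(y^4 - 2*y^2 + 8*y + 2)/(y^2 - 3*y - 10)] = (2*y^5 - 9*y^4 - 40*y^3 - 2*y^2 + 36*y - 74)/(y^4 - 6*y^3 - 11*y^2 + 60*y + 100)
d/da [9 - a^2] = -2*a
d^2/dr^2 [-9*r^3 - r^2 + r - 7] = -54*r - 2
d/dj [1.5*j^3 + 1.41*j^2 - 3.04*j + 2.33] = 4.5*j^2 + 2.82*j - 3.04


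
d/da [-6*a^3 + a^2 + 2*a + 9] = -18*a^2 + 2*a + 2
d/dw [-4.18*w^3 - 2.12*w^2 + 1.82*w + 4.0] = -12.54*w^2 - 4.24*w + 1.82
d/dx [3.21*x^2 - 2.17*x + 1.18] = 6.42*x - 2.17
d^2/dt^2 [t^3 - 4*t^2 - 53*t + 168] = 6*t - 8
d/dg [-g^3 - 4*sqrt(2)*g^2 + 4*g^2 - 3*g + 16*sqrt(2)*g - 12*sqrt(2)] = -3*g^2 - 8*sqrt(2)*g + 8*g - 3 + 16*sqrt(2)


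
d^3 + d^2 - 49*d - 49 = (d - 7)*(d + 1)*(d + 7)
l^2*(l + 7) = l^3 + 7*l^2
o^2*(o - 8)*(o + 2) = o^4 - 6*o^3 - 16*o^2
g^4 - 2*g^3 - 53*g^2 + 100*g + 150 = (g - 3)*(g + 1)*(g - 5*sqrt(2))*(g + 5*sqrt(2))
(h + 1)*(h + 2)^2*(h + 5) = h^4 + 10*h^3 + 33*h^2 + 44*h + 20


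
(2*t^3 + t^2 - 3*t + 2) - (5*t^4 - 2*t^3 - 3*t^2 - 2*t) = -5*t^4 + 4*t^3 + 4*t^2 - t + 2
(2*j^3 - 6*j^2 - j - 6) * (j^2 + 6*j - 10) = 2*j^5 + 6*j^4 - 57*j^3 + 48*j^2 - 26*j + 60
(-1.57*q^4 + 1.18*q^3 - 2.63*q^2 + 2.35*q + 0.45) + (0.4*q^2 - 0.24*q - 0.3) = -1.57*q^4 + 1.18*q^3 - 2.23*q^2 + 2.11*q + 0.15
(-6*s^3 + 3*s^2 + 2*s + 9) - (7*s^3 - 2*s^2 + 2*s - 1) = -13*s^3 + 5*s^2 + 10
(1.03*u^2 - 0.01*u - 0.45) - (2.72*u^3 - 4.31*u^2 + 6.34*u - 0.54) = -2.72*u^3 + 5.34*u^2 - 6.35*u + 0.09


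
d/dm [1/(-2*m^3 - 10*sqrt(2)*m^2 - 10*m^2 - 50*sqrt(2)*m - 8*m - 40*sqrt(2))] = (3*m^2 + 10*m + 10*sqrt(2)*m + 4 + 25*sqrt(2))/(2*(m^3 + 5*m^2 + 5*sqrt(2)*m^2 + 4*m + 25*sqrt(2)*m + 20*sqrt(2))^2)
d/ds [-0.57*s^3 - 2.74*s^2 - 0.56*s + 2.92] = -1.71*s^2 - 5.48*s - 0.56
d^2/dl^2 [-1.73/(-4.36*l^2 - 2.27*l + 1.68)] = (-65.773216*l^2 - 34.244312*l + 1.73*(8.72*l + 2.27)*(17.44*l + 4.54) + 25.343808)/(4.36*l^2 + 2.27*l - 1.68)^3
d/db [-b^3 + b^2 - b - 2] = -3*b^2 + 2*b - 1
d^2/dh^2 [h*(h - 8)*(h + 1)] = 6*h - 14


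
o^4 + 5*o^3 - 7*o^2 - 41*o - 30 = (o - 3)*(o + 1)*(o + 2)*(o + 5)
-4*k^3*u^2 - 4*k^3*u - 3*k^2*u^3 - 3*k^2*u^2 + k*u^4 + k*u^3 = u*(-4*k + u)*(k + u)*(k*u + k)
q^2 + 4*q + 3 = (q + 1)*(q + 3)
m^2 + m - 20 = (m - 4)*(m + 5)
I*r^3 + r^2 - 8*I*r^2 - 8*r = r*(r - 8)*(I*r + 1)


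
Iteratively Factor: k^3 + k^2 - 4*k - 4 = (k + 1)*(k^2 - 4) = (k - 2)*(k + 1)*(k + 2)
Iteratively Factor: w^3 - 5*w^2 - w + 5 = (w + 1)*(w^2 - 6*w + 5) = (w - 1)*(w + 1)*(w - 5)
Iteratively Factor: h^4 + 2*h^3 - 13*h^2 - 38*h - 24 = (h + 3)*(h^3 - h^2 - 10*h - 8) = (h + 2)*(h + 3)*(h^2 - 3*h - 4) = (h - 4)*(h + 2)*(h + 3)*(h + 1)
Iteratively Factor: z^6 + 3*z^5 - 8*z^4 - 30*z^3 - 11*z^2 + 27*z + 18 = (z + 3)*(z^5 - 8*z^3 - 6*z^2 + 7*z + 6) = (z - 3)*(z + 3)*(z^4 + 3*z^3 + z^2 - 3*z - 2) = (z - 3)*(z + 1)*(z + 3)*(z^3 + 2*z^2 - z - 2) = (z - 3)*(z + 1)*(z + 2)*(z + 3)*(z^2 - 1) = (z - 3)*(z - 1)*(z + 1)*(z + 2)*(z + 3)*(z + 1)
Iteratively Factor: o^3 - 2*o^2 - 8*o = (o + 2)*(o^2 - 4*o) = o*(o + 2)*(o - 4)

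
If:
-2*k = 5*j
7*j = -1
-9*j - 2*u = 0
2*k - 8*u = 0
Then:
No Solution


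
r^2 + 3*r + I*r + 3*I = (r + 3)*(r + I)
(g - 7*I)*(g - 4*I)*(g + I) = g^3 - 10*I*g^2 - 17*g - 28*I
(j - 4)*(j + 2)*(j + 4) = j^3 + 2*j^2 - 16*j - 32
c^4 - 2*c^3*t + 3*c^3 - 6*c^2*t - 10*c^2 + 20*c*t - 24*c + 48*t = (c - 3)*(c + 2)*(c + 4)*(c - 2*t)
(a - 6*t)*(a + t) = a^2 - 5*a*t - 6*t^2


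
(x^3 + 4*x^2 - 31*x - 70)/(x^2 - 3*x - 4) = (-x^3 - 4*x^2 + 31*x + 70)/(-x^2 + 3*x + 4)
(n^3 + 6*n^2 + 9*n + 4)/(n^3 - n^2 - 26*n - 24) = (n + 1)/(n - 6)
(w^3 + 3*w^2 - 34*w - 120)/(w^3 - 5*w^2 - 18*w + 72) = (w + 5)/(w - 3)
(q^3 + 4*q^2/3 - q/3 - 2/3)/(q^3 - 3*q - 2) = (q - 2/3)/(q - 2)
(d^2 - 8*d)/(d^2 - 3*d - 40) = d/(d + 5)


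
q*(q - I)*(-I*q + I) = -I*q^3 - q^2 + I*q^2 + q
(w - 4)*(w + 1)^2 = w^3 - 2*w^2 - 7*w - 4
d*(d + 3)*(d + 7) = d^3 + 10*d^2 + 21*d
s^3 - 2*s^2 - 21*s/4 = s*(s - 7/2)*(s + 3/2)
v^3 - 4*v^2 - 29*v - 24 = (v - 8)*(v + 1)*(v + 3)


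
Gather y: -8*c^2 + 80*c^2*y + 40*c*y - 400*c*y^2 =-8*c^2 - 400*c*y^2 + y*(80*c^2 + 40*c)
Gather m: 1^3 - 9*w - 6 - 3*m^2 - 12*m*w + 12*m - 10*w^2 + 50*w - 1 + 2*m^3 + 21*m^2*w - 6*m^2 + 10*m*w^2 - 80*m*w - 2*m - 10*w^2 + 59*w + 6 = 2*m^3 + m^2*(21*w - 9) + m*(10*w^2 - 92*w + 10) - 20*w^2 + 100*w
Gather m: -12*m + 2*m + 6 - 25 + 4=-10*m - 15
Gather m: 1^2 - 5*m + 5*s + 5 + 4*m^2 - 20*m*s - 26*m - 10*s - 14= 4*m^2 + m*(-20*s - 31) - 5*s - 8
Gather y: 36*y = 36*y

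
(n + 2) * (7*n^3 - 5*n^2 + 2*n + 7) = 7*n^4 + 9*n^3 - 8*n^2 + 11*n + 14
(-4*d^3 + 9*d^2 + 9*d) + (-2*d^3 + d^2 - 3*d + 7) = -6*d^3 + 10*d^2 + 6*d + 7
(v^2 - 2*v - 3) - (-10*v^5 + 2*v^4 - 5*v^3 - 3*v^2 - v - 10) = 10*v^5 - 2*v^4 + 5*v^3 + 4*v^2 - v + 7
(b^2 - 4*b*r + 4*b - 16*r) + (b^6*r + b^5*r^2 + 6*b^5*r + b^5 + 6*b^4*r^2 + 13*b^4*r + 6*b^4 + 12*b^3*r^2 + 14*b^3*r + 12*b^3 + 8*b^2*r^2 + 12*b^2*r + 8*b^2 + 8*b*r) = b^6*r + b^5*r^2 + 6*b^5*r + b^5 + 6*b^4*r^2 + 13*b^4*r + 6*b^4 + 12*b^3*r^2 + 14*b^3*r + 12*b^3 + 8*b^2*r^2 + 12*b^2*r + 9*b^2 + 4*b*r + 4*b - 16*r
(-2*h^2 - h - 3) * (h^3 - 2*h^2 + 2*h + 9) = -2*h^5 + 3*h^4 - 5*h^3 - 14*h^2 - 15*h - 27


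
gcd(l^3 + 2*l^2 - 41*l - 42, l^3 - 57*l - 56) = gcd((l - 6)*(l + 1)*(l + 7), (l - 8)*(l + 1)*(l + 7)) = l^2 + 8*l + 7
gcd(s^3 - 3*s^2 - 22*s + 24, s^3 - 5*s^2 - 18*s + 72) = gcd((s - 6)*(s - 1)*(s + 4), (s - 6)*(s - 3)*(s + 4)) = s^2 - 2*s - 24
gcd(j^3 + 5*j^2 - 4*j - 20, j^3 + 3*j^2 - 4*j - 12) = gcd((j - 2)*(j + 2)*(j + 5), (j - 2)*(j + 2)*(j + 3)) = j^2 - 4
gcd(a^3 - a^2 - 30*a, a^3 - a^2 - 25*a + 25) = a + 5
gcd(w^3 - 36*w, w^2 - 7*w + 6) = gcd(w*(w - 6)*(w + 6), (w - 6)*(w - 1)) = w - 6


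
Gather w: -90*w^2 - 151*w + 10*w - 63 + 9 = -90*w^2 - 141*w - 54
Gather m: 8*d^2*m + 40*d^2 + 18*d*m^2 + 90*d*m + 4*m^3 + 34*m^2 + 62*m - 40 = 40*d^2 + 4*m^3 + m^2*(18*d + 34) + m*(8*d^2 + 90*d + 62) - 40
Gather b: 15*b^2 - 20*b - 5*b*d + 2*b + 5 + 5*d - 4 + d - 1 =15*b^2 + b*(-5*d - 18) + 6*d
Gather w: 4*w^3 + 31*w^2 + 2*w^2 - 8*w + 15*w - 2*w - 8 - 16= 4*w^3 + 33*w^2 + 5*w - 24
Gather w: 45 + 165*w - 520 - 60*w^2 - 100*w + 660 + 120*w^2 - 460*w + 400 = 60*w^2 - 395*w + 585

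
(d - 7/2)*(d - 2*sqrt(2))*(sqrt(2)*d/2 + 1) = sqrt(2)*d^3/2 - 7*sqrt(2)*d^2/4 - d^2 - 2*sqrt(2)*d + 7*d/2 + 7*sqrt(2)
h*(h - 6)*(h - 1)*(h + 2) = h^4 - 5*h^3 - 8*h^2 + 12*h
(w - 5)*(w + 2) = w^2 - 3*w - 10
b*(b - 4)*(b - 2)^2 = b^4 - 8*b^3 + 20*b^2 - 16*b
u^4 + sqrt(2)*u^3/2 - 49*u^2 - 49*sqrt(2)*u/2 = u*(u - 7)*(u + 7)*(u + sqrt(2)/2)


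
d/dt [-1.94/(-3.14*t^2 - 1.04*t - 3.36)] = (-12.1832*t - 2.0176)/(3.14*t^2 + 1.04*t + 3.36)^2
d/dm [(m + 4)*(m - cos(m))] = m + (m + 4)*(sin(m) + 1) - cos(m)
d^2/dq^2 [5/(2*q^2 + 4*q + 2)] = 15/(q^4 + 4*q^3 + 6*q^2 + 4*q + 1)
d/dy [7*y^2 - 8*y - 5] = 14*y - 8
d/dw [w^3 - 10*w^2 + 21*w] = 3*w^2 - 20*w + 21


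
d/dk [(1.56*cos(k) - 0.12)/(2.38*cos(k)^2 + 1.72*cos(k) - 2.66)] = (3.7128*cos(k)^2 - 0.5712*cos(k) + 3.9432)*sin(k)/(5.6644*cos(k)^4 + 8.1872*cos(k)^3 - 9.7032*cos(k)^2 - 9.1504*cos(k) + 7.0756)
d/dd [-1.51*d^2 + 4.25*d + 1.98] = 4.25 - 3.02*d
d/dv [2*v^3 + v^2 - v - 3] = 6*v^2 + 2*v - 1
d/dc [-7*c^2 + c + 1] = 1 - 14*c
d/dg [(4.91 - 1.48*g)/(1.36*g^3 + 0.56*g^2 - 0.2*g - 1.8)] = (4.0256*g^3 - 19.204*g^2 - 5.4992*g + 3.646)/(1.8496*g^6 + 1.5232*g^5 - 0.2304*g^4 - 5.12*g^3 - 1.976*g^2 + 0.72*g + 3.24)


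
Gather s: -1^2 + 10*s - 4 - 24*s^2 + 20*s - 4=-24*s^2 + 30*s - 9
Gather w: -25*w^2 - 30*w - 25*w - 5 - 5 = -25*w^2 - 55*w - 10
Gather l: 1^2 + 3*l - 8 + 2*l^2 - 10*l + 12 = 2*l^2 - 7*l + 5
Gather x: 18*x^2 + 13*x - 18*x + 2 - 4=18*x^2 - 5*x - 2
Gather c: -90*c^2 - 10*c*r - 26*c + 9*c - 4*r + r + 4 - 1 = -90*c^2 + c*(-10*r - 17) - 3*r + 3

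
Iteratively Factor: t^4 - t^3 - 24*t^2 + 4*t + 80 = (t + 2)*(t^3 - 3*t^2 - 18*t + 40) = (t - 2)*(t + 2)*(t^2 - t - 20) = (t - 2)*(t + 2)*(t + 4)*(t - 5)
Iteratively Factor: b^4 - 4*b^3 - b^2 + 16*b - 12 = (b - 3)*(b^3 - b^2 - 4*b + 4) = (b - 3)*(b + 2)*(b^2 - 3*b + 2) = (b - 3)*(b - 1)*(b + 2)*(b - 2)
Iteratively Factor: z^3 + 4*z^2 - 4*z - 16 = (z - 2)*(z^2 + 6*z + 8) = (z - 2)*(z + 2)*(z + 4)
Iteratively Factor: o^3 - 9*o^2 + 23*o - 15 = (o - 1)*(o^2 - 8*o + 15) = (o - 3)*(o - 1)*(o - 5)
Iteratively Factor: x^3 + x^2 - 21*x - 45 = (x + 3)*(x^2 - 2*x - 15) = (x + 3)^2*(x - 5)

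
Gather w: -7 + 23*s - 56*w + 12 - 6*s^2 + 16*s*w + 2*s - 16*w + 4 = -6*s^2 + 25*s + w*(16*s - 72) + 9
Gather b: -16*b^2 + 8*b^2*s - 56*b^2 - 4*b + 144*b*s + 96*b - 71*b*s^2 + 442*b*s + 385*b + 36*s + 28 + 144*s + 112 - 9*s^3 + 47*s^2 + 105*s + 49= b^2*(8*s - 72) + b*(-71*s^2 + 586*s + 477) - 9*s^3 + 47*s^2 + 285*s + 189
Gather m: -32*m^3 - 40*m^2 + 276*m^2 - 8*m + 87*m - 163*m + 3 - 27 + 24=-32*m^3 + 236*m^2 - 84*m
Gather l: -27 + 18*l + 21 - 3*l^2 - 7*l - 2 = -3*l^2 + 11*l - 8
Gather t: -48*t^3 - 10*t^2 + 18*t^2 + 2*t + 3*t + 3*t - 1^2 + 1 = -48*t^3 + 8*t^2 + 8*t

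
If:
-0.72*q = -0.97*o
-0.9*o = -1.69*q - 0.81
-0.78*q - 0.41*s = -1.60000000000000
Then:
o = -0.59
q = -0.79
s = 5.41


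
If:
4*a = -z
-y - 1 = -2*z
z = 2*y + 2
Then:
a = 0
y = -1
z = 0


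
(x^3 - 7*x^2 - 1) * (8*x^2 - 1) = 8*x^5 - 56*x^4 - x^3 - x^2 + 1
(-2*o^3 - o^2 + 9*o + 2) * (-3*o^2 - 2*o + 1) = 6*o^5 + 7*o^4 - 27*o^3 - 25*o^2 + 5*o + 2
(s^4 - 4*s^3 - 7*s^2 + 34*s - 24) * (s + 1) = s^5 - 3*s^4 - 11*s^3 + 27*s^2 + 10*s - 24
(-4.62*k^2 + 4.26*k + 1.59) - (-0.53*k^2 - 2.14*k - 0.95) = -4.09*k^2 + 6.4*k + 2.54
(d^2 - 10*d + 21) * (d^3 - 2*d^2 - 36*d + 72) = d^5 - 12*d^4 + 5*d^3 + 390*d^2 - 1476*d + 1512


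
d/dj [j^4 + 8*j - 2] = 4*j^3 + 8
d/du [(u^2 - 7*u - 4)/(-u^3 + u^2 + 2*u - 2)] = (u^4 - 14*u^3 - 3*u^2 + 4*u + 22)/(u^6 - 2*u^5 - 3*u^4 + 8*u^3 - 8*u + 4)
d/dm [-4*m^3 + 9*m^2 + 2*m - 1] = -12*m^2 + 18*m + 2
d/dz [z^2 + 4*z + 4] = 2*z + 4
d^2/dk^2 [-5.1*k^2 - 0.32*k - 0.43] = -10.2000000000000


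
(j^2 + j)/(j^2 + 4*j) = (j + 1)/(j + 4)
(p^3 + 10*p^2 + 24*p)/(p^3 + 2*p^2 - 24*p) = (p + 4)/(p - 4)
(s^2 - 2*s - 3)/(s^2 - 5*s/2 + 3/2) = 2*(s^2 - 2*s - 3)/(2*s^2 - 5*s + 3)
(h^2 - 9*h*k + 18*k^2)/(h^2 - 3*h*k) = (h - 6*k)/h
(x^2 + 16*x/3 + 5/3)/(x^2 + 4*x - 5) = (x + 1/3)/(x - 1)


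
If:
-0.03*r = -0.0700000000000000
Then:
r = 2.33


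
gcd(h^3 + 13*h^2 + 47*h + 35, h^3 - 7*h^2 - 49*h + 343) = h + 7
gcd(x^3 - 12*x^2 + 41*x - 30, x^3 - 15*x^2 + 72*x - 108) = x - 6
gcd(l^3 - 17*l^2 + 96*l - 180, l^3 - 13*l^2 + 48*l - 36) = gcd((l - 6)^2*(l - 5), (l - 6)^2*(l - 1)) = l^2 - 12*l + 36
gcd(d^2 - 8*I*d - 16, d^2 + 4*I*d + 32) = d - 4*I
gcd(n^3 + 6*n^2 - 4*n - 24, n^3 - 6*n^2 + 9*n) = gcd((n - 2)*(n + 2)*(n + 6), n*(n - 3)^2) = 1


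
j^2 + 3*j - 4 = (j - 1)*(j + 4)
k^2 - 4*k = k*(k - 4)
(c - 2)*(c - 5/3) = c^2 - 11*c/3 + 10/3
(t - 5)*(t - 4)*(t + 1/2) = t^3 - 17*t^2/2 + 31*t/2 + 10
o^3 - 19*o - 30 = (o - 5)*(o + 2)*(o + 3)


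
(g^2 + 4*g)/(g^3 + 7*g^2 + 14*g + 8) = g/(g^2 + 3*g + 2)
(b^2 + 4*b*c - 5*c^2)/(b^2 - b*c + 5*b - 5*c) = (b + 5*c)/(b + 5)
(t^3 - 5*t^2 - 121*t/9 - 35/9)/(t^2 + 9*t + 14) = (9*t^3 - 45*t^2 - 121*t - 35)/(9*(t^2 + 9*t + 14))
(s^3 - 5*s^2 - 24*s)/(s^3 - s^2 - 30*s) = (-s^2 + 5*s + 24)/(-s^2 + s + 30)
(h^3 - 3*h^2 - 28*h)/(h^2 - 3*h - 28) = h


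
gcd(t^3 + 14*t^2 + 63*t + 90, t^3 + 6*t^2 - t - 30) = t^2 + 8*t + 15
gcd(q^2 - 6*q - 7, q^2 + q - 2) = 1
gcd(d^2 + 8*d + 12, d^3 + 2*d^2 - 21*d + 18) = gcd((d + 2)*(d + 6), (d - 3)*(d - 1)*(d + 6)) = d + 6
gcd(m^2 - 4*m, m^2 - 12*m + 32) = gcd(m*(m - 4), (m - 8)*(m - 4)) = m - 4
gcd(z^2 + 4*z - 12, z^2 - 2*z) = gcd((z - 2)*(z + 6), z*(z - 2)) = z - 2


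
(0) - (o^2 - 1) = 1 - o^2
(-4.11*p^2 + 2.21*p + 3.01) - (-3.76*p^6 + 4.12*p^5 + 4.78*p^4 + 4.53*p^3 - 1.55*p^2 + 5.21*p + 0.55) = 3.76*p^6 - 4.12*p^5 - 4.78*p^4 - 4.53*p^3 - 2.56*p^2 - 3.0*p + 2.46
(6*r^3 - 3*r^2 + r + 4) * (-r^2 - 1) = -6*r^5 + 3*r^4 - 7*r^3 - r^2 - r - 4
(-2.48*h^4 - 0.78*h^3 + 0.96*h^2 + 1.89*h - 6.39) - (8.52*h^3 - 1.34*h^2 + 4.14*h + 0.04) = -2.48*h^4 - 9.3*h^3 + 2.3*h^2 - 2.25*h - 6.43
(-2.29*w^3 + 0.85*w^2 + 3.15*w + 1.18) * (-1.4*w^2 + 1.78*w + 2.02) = 3.206*w^5 - 5.2662*w^4 - 7.5228*w^3 + 5.672*w^2 + 8.4634*w + 2.3836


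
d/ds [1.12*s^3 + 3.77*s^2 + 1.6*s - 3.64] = 3.36*s^2 + 7.54*s + 1.6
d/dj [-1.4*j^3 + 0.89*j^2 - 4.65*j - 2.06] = -4.2*j^2 + 1.78*j - 4.65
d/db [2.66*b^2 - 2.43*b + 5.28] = 5.32*b - 2.43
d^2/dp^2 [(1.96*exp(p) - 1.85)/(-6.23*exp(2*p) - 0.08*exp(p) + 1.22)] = (-76.0732840000001*exp(4*p) + 288.192324*exp(3*p) - 86.616936*exp(2*p) + 56.064984*exp(p) - 2.736704)*exp(p)/(241.804367*exp(6*p) + 9.315096*exp(5*p) - 141.935598*exp(4*p) - 3.647776*exp(3*p) + 27.794772*exp(2*p) + 0.357216*exp(p) - 1.815848)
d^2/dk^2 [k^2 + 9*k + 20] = 2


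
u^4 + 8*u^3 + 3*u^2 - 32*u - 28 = (u - 2)*(u + 1)*(u + 2)*(u + 7)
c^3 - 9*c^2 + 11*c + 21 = (c - 7)*(c - 3)*(c + 1)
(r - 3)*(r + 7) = r^2 + 4*r - 21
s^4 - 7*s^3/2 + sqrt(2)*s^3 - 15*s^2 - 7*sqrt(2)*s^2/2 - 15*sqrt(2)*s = s*(s - 6)*(s + 5/2)*(s + sqrt(2))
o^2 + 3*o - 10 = (o - 2)*(o + 5)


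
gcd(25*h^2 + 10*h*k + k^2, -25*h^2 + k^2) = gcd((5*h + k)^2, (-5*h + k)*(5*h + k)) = 5*h + k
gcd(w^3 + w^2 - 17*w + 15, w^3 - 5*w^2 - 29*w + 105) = w^2 + 2*w - 15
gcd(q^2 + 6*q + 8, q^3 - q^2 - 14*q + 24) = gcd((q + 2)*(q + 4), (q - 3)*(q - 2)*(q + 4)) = q + 4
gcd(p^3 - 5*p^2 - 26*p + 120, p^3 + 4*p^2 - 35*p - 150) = p^2 - p - 30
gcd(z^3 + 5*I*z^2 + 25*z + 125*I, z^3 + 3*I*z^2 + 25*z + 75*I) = z^2 + 25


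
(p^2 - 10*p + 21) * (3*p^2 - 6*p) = 3*p^4 - 36*p^3 + 123*p^2 - 126*p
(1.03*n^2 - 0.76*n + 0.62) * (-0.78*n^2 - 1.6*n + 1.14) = -0.8034*n^4 - 1.0552*n^3 + 1.9066*n^2 - 1.8584*n + 0.7068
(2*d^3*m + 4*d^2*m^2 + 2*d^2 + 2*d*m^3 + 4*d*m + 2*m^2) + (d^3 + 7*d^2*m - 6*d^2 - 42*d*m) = 2*d^3*m + d^3 + 4*d^2*m^2 + 7*d^2*m - 4*d^2 + 2*d*m^3 - 38*d*m + 2*m^2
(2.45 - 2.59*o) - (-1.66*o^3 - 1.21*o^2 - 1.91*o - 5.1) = 1.66*o^3 + 1.21*o^2 - 0.68*o + 7.55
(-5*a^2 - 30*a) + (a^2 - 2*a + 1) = -4*a^2 - 32*a + 1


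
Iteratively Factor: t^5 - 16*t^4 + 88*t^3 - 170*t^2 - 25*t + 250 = (t - 2)*(t^4 - 14*t^3 + 60*t^2 - 50*t - 125) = (t - 2)*(t + 1)*(t^3 - 15*t^2 + 75*t - 125) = (t - 5)*(t - 2)*(t + 1)*(t^2 - 10*t + 25) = (t - 5)^2*(t - 2)*(t + 1)*(t - 5)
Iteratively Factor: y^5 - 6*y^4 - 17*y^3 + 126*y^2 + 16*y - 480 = (y - 3)*(y^4 - 3*y^3 - 26*y^2 + 48*y + 160) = (y - 4)*(y - 3)*(y^3 + y^2 - 22*y - 40) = (y - 4)*(y - 3)*(y + 2)*(y^2 - y - 20) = (y - 5)*(y - 4)*(y - 3)*(y + 2)*(y + 4)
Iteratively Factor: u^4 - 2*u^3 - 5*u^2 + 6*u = (u + 2)*(u^3 - 4*u^2 + 3*u) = (u - 1)*(u + 2)*(u^2 - 3*u) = (u - 3)*(u - 1)*(u + 2)*(u)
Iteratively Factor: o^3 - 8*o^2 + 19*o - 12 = (o - 3)*(o^2 - 5*o + 4) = (o - 3)*(o - 1)*(o - 4)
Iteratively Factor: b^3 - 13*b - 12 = (b + 1)*(b^2 - b - 12) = (b + 1)*(b + 3)*(b - 4)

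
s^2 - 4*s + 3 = (s - 3)*(s - 1)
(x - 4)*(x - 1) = x^2 - 5*x + 4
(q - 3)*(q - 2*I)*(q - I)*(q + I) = q^4 - 3*q^3 - 2*I*q^3 + q^2 + 6*I*q^2 - 3*q - 2*I*q + 6*I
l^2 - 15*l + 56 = (l - 8)*(l - 7)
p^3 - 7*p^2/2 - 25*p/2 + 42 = (p - 4)*(p - 3)*(p + 7/2)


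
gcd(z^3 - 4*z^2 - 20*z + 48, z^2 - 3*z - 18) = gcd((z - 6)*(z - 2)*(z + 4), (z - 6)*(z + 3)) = z - 6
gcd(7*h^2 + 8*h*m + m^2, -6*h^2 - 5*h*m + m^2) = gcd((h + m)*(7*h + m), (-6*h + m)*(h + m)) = h + m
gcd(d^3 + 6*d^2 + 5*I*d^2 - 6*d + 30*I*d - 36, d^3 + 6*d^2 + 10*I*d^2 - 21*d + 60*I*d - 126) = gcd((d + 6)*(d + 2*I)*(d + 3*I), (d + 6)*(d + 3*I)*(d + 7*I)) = d^2 + d*(6 + 3*I) + 18*I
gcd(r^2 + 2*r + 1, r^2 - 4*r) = 1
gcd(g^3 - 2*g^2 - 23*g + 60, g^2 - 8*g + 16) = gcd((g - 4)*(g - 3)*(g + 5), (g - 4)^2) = g - 4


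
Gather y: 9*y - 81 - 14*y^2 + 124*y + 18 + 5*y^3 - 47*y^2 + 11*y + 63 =5*y^3 - 61*y^2 + 144*y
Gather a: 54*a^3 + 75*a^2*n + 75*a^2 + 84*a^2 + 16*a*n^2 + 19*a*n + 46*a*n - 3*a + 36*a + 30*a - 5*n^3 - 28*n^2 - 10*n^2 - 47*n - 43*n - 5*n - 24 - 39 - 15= 54*a^3 + a^2*(75*n + 159) + a*(16*n^2 + 65*n + 63) - 5*n^3 - 38*n^2 - 95*n - 78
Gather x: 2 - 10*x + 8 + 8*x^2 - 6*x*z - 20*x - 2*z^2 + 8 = 8*x^2 + x*(-6*z - 30) - 2*z^2 + 18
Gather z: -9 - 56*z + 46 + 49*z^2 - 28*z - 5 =49*z^2 - 84*z + 32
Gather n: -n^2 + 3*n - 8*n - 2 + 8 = -n^2 - 5*n + 6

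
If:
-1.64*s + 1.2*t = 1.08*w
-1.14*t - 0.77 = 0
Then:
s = -0.658536585365854*w - 0.494223363286264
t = -0.68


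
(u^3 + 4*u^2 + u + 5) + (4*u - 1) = u^3 + 4*u^2 + 5*u + 4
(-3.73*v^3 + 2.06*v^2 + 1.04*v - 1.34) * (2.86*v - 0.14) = -10.6678*v^4 + 6.4138*v^3 + 2.686*v^2 - 3.978*v + 0.1876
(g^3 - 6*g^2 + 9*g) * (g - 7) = g^4 - 13*g^3 + 51*g^2 - 63*g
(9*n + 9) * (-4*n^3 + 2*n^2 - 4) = -36*n^4 - 18*n^3 + 18*n^2 - 36*n - 36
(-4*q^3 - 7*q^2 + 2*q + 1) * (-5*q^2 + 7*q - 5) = 20*q^5 + 7*q^4 - 39*q^3 + 44*q^2 - 3*q - 5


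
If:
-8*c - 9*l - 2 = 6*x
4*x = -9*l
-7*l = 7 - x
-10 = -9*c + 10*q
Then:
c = -25/37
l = -28/37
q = -119/74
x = 63/37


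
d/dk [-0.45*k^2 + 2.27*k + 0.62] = 2.27 - 0.9*k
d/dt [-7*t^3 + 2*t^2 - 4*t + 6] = -21*t^2 + 4*t - 4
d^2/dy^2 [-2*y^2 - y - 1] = -4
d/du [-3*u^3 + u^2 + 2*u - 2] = -9*u^2 + 2*u + 2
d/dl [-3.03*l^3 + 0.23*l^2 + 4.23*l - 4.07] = -9.09*l^2 + 0.46*l + 4.23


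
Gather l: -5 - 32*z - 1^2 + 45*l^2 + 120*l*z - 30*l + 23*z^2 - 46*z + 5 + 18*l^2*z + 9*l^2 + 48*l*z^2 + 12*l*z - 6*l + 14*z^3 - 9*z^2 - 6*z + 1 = l^2*(18*z + 54) + l*(48*z^2 + 132*z - 36) + 14*z^3 + 14*z^2 - 84*z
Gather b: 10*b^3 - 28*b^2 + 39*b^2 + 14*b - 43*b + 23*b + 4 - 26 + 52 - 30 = 10*b^3 + 11*b^2 - 6*b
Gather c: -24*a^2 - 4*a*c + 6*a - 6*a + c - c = -24*a^2 - 4*a*c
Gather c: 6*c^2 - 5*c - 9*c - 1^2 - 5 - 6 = 6*c^2 - 14*c - 12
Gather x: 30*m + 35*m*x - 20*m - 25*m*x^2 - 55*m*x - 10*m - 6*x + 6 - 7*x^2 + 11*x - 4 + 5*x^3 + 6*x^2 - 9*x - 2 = 5*x^3 + x^2*(-25*m - 1) + x*(-20*m - 4)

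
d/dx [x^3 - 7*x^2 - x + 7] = 3*x^2 - 14*x - 1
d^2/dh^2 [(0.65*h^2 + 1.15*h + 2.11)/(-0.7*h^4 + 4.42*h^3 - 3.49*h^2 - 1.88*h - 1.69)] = (-1.911*h^8 + 5.30460000000001*h^7 + 14.03018*h^6 + 54.45714*h^5 - 485.881008*h^4 + 430.305038*h^3 - 99.12762*h^2 - 136.93557*h + 13.569444)/(0.343*h^12 - 6.4974*h^11 + 46.15674*h^10 - 148.375648*h^9 + 197.708298*h^8 - 55.13895*h^7 - 0.250666999999964*h^6 - 121.243752*h^5 + 20.496741*h^4 + 35.303354*h^3 + 47.822775*h^2 + 16.108404*h + 4.826809)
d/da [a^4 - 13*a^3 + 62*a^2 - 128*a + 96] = 4*a^3 - 39*a^2 + 124*a - 128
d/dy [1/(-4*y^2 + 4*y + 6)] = (2*y - 1)/(-2*y^2 + 2*y + 3)^2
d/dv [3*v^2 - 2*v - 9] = 6*v - 2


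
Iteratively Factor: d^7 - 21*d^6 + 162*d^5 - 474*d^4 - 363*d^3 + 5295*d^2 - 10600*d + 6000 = (d - 5)*(d^6 - 16*d^5 + 82*d^4 - 64*d^3 - 683*d^2 + 1880*d - 1200) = (d - 5)*(d - 1)*(d^5 - 15*d^4 + 67*d^3 + 3*d^2 - 680*d + 1200) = (d - 5)^2*(d - 1)*(d^4 - 10*d^3 + 17*d^2 + 88*d - 240) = (d - 5)^2*(d - 4)*(d - 1)*(d^3 - 6*d^2 - 7*d + 60) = (d - 5)^2*(d - 4)*(d - 1)*(d + 3)*(d^2 - 9*d + 20) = (d - 5)^3*(d - 4)*(d - 1)*(d + 3)*(d - 4)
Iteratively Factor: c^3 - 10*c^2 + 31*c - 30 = (c - 3)*(c^2 - 7*c + 10) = (c - 5)*(c - 3)*(c - 2)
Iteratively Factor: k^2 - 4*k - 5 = (k - 5)*(k + 1)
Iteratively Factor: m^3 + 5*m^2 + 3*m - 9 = (m + 3)*(m^2 + 2*m - 3) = (m + 3)^2*(m - 1)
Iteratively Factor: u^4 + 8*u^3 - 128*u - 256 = (u + 4)*(u^3 + 4*u^2 - 16*u - 64) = (u + 4)^2*(u^2 - 16) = (u + 4)^3*(u - 4)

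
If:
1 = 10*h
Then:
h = 1/10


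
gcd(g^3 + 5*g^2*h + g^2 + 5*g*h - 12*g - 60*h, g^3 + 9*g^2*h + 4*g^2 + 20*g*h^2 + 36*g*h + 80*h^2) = g^2 + 5*g*h + 4*g + 20*h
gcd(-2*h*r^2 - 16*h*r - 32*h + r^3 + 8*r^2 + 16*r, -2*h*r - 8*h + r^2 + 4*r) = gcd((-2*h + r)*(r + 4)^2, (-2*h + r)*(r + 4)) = -2*h*r - 8*h + r^2 + 4*r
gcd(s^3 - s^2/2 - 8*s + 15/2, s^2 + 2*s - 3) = s^2 + 2*s - 3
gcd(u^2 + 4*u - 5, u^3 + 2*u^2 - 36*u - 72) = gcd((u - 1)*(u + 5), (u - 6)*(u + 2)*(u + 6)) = 1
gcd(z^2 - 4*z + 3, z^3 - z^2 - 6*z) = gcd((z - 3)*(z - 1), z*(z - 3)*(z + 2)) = z - 3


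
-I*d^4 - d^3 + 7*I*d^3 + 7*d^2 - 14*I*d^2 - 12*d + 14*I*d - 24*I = (d - 4)*(d - 3)*(d - 2*I)*(-I*d + 1)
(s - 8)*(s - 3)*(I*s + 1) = I*s^3 + s^2 - 11*I*s^2 - 11*s + 24*I*s + 24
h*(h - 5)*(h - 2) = h^3 - 7*h^2 + 10*h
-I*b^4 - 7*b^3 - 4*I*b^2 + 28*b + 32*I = (b - 2)*(b + 2)*(b - 8*I)*(-I*b + 1)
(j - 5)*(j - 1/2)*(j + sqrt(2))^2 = j^4 - 11*j^3/2 + 2*sqrt(2)*j^3 - 11*sqrt(2)*j^2 + 9*j^2/2 - 11*j + 5*sqrt(2)*j + 5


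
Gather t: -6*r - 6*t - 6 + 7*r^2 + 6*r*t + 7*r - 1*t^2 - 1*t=7*r^2 + r - t^2 + t*(6*r - 7) - 6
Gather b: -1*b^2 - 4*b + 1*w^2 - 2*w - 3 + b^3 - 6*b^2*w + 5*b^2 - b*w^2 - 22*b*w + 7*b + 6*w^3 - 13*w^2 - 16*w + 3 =b^3 + b^2*(4 - 6*w) + b*(-w^2 - 22*w + 3) + 6*w^3 - 12*w^2 - 18*w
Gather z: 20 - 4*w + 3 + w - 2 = 21 - 3*w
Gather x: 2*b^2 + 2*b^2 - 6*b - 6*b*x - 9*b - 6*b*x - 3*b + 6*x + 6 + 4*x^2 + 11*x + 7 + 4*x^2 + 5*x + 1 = 4*b^2 - 18*b + 8*x^2 + x*(22 - 12*b) + 14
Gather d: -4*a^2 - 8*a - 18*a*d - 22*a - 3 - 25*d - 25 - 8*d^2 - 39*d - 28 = -4*a^2 - 30*a - 8*d^2 + d*(-18*a - 64) - 56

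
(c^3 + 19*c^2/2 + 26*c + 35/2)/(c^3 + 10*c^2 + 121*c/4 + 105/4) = 2*(c + 1)/(2*c + 3)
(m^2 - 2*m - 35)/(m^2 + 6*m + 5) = (m - 7)/(m + 1)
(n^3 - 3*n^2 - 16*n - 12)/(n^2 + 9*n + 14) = (n^2 - 5*n - 6)/(n + 7)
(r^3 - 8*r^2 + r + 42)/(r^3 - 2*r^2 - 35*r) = (r^2 - r - 6)/(r*(r + 5))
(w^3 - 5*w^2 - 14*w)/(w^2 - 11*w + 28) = w*(w + 2)/(w - 4)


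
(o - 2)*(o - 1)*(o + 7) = o^3 + 4*o^2 - 19*o + 14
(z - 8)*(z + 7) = z^2 - z - 56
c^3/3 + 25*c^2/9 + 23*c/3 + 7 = (c/3 + 1)*(c + 7/3)*(c + 3)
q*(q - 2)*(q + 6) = q^3 + 4*q^2 - 12*q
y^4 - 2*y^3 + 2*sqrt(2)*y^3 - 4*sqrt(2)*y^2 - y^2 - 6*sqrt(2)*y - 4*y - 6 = (y - 3)*(y + 1)*(y + sqrt(2))^2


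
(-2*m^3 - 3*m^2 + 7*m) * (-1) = 2*m^3 + 3*m^2 - 7*m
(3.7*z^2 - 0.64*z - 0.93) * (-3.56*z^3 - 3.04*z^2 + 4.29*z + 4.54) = -13.172*z^5 - 8.9696*z^4 + 21.1294*z^3 + 16.8796*z^2 - 6.8953*z - 4.2222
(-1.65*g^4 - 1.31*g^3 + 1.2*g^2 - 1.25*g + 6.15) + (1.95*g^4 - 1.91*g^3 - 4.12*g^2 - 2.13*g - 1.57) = 0.3*g^4 - 3.22*g^3 - 2.92*g^2 - 3.38*g + 4.58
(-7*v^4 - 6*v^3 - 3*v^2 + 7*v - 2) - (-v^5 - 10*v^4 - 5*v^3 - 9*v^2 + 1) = v^5 + 3*v^4 - v^3 + 6*v^2 + 7*v - 3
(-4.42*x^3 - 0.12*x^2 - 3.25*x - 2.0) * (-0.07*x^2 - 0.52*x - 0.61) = 0.3094*x^5 + 2.3068*x^4 + 2.9861*x^3 + 1.9032*x^2 + 3.0225*x + 1.22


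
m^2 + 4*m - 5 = (m - 1)*(m + 5)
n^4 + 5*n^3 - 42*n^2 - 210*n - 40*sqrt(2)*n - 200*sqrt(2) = (n + 5)*(n - 5*sqrt(2))*(n + sqrt(2))*(n + 4*sqrt(2))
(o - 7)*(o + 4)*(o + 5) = o^3 + 2*o^2 - 43*o - 140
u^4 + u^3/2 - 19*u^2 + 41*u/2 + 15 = (u - 3)*(u - 2)*(u + 1/2)*(u + 5)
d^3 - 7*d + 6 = (d - 2)*(d - 1)*(d + 3)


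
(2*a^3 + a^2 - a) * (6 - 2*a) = -4*a^4 + 10*a^3 + 8*a^2 - 6*a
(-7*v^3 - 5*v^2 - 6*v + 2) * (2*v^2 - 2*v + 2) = -14*v^5 + 4*v^4 - 16*v^3 + 6*v^2 - 16*v + 4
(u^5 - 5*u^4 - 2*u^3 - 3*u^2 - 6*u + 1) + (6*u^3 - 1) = u^5 - 5*u^4 + 4*u^3 - 3*u^2 - 6*u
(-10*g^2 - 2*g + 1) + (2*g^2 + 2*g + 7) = 8 - 8*g^2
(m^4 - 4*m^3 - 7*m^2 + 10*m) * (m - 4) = m^5 - 8*m^4 + 9*m^3 + 38*m^2 - 40*m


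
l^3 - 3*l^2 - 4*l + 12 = (l - 3)*(l - 2)*(l + 2)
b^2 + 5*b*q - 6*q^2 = (b - q)*(b + 6*q)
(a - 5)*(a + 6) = a^2 + a - 30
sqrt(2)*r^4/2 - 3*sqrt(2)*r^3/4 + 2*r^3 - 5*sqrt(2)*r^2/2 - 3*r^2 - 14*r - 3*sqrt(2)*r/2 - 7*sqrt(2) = (r - 7/2)*(r + 2)*(r + sqrt(2))*(sqrt(2)*r/2 + 1)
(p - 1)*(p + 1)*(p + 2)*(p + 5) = p^4 + 7*p^3 + 9*p^2 - 7*p - 10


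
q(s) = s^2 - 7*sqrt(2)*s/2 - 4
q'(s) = 2*s - 7*sqrt(2)/2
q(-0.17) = -3.13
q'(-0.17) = -5.29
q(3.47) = -9.13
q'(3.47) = 1.99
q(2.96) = -9.89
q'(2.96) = 0.97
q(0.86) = -7.52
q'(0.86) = -3.23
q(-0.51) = -1.22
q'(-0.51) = -5.97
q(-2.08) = 10.62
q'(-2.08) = -9.11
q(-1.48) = 5.52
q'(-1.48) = -7.91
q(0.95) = -7.80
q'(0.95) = -3.05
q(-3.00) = 19.85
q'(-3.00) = -10.95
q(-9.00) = 121.55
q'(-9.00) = -22.95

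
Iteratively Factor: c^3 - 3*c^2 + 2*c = (c)*(c^2 - 3*c + 2) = c*(c - 1)*(c - 2)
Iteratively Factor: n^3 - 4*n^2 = (n - 4)*(n^2) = n*(n - 4)*(n)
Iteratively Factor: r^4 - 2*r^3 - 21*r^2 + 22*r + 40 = (r + 4)*(r^3 - 6*r^2 + 3*r + 10) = (r + 1)*(r + 4)*(r^2 - 7*r + 10) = (r - 5)*(r + 1)*(r + 4)*(r - 2)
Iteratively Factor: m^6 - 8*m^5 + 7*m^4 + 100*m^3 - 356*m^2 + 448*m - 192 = (m - 2)*(m^5 - 6*m^4 - 5*m^3 + 90*m^2 - 176*m + 96) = (m - 2)^2*(m^4 - 4*m^3 - 13*m^2 + 64*m - 48) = (m - 2)^2*(m + 4)*(m^3 - 8*m^2 + 19*m - 12) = (m - 2)^2*(m - 1)*(m + 4)*(m^2 - 7*m + 12) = (m - 3)*(m - 2)^2*(m - 1)*(m + 4)*(m - 4)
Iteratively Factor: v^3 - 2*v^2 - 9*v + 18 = (v + 3)*(v^2 - 5*v + 6) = (v - 3)*(v + 3)*(v - 2)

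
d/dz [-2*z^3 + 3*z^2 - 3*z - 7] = -6*z^2 + 6*z - 3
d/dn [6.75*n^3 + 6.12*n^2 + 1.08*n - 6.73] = 20.25*n^2 + 12.24*n + 1.08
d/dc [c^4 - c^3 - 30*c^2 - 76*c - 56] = 4*c^3 - 3*c^2 - 60*c - 76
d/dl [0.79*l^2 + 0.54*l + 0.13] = 1.58*l + 0.54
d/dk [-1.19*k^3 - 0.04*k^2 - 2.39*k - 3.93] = -3.57*k^2 - 0.08*k - 2.39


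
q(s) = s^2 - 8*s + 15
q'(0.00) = -8.00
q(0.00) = 15.00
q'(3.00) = -2.00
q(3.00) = 0.00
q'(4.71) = 1.42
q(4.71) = -0.50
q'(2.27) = -3.46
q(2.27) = 1.99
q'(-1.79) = -11.58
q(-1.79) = 32.52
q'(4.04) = 0.08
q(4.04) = -1.00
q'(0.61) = -6.78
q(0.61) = 10.49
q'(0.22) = -7.56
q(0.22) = 13.29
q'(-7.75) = -23.50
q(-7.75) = 137.06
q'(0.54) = -6.92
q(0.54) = 10.97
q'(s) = 2*s - 8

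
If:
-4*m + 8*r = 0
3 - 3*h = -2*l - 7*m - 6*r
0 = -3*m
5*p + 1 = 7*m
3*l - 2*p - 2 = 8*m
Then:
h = 61/45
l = 8/15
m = 0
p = -1/5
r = 0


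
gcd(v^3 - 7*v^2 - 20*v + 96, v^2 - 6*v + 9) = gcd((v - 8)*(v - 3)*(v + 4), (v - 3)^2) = v - 3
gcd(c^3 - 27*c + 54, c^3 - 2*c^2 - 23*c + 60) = c - 3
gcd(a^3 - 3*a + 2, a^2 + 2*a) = a + 2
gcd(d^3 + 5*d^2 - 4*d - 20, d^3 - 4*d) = d^2 - 4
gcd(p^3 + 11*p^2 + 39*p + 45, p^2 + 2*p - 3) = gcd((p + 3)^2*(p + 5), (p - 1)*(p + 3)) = p + 3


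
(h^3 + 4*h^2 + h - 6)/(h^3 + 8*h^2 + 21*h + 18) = (h - 1)/(h + 3)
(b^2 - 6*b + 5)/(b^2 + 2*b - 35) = (b - 1)/(b + 7)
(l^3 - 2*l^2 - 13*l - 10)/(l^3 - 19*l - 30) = (l + 1)/(l + 3)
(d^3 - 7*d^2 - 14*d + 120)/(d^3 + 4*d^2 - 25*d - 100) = (d - 6)/(d + 5)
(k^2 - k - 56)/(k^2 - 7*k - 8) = (k + 7)/(k + 1)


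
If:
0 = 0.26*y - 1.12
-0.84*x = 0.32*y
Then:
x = -1.64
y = 4.31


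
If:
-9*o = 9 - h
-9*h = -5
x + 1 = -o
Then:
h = 5/9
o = -76/81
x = -5/81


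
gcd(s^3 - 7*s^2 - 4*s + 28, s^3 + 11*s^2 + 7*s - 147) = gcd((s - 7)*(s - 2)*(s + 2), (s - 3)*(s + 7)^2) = 1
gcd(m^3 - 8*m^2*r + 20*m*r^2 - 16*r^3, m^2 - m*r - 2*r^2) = -m + 2*r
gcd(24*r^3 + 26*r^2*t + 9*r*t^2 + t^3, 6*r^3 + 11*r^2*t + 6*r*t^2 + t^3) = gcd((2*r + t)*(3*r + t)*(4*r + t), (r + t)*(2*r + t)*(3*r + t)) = 6*r^2 + 5*r*t + t^2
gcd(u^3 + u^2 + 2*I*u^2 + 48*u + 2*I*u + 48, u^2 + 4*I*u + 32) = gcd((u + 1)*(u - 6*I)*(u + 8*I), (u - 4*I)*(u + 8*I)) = u + 8*I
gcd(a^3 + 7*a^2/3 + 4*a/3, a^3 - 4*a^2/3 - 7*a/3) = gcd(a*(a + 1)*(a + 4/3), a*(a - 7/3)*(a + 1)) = a^2 + a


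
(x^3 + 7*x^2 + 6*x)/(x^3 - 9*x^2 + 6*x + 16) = x*(x + 6)/(x^2 - 10*x + 16)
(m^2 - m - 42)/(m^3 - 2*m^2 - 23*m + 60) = (m^2 - m - 42)/(m^3 - 2*m^2 - 23*m + 60)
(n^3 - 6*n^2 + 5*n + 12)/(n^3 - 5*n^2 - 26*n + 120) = (n^2 - 2*n - 3)/(n^2 - n - 30)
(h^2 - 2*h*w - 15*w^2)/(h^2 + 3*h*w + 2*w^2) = (h^2 - 2*h*w - 15*w^2)/(h^2 + 3*h*w + 2*w^2)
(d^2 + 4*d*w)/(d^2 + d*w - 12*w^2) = d/(d - 3*w)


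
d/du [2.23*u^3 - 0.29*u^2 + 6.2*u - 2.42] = 6.69*u^2 - 0.58*u + 6.2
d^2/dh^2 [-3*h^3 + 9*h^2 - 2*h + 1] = 18 - 18*h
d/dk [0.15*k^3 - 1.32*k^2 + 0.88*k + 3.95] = 0.45*k^2 - 2.64*k + 0.88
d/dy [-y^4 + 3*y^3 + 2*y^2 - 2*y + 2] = -4*y^3 + 9*y^2 + 4*y - 2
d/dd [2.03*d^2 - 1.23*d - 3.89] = 4.06*d - 1.23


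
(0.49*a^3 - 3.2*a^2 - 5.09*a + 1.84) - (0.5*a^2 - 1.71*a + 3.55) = 0.49*a^3 - 3.7*a^2 - 3.38*a - 1.71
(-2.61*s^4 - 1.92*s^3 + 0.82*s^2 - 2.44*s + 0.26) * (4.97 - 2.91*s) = 7.5951*s^5 - 7.3845*s^4 - 11.9286*s^3 + 11.1758*s^2 - 12.8834*s + 1.2922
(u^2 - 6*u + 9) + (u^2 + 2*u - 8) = 2*u^2 - 4*u + 1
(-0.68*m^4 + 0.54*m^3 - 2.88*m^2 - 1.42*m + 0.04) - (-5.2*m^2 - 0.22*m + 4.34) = -0.68*m^4 + 0.54*m^3 + 2.32*m^2 - 1.2*m - 4.3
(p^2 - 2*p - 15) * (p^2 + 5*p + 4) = p^4 + 3*p^3 - 21*p^2 - 83*p - 60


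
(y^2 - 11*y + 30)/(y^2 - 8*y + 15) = (y - 6)/(y - 3)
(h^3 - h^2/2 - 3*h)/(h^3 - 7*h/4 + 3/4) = 2*h*(h - 2)/(2*h^2 - 3*h + 1)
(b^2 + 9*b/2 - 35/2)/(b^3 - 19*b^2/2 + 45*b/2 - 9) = (2*b^2 + 9*b - 35)/(2*b^3 - 19*b^2 + 45*b - 18)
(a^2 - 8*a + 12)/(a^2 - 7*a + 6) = (a - 2)/(a - 1)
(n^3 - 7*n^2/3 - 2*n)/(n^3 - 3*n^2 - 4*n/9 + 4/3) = 3*n/(3*n - 2)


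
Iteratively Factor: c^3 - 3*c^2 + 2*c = (c - 2)*(c^2 - c) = c*(c - 2)*(c - 1)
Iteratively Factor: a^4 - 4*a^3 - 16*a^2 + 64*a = (a - 4)*(a^3 - 16*a) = a*(a - 4)*(a^2 - 16) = a*(a - 4)*(a + 4)*(a - 4)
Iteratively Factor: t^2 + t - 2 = (t - 1)*(t + 2)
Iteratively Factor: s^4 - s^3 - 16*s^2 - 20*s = (s + 2)*(s^3 - 3*s^2 - 10*s) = (s + 2)^2*(s^2 - 5*s) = (s - 5)*(s + 2)^2*(s)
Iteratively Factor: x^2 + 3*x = (x)*(x + 3)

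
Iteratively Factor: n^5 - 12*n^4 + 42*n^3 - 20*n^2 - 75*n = (n + 1)*(n^4 - 13*n^3 + 55*n^2 - 75*n) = (n - 3)*(n + 1)*(n^3 - 10*n^2 + 25*n) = (n - 5)*(n - 3)*(n + 1)*(n^2 - 5*n) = n*(n - 5)*(n - 3)*(n + 1)*(n - 5)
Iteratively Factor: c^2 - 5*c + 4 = (c - 1)*(c - 4)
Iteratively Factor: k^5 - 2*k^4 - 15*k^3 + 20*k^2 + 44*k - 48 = (k + 3)*(k^4 - 5*k^3 + 20*k - 16) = (k + 2)*(k + 3)*(k^3 - 7*k^2 + 14*k - 8) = (k - 2)*(k + 2)*(k + 3)*(k^2 - 5*k + 4) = (k - 2)*(k - 1)*(k + 2)*(k + 3)*(k - 4)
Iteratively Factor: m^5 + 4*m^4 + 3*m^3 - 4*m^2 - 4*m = (m + 2)*(m^4 + 2*m^3 - m^2 - 2*m) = (m + 1)*(m + 2)*(m^3 + m^2 - 2*m) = (m + 1)*(m + 2)^2*(m^2 - m) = (m - 1)*(m + 1)*(m + 2)^2*(m)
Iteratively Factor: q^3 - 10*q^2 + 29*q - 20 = (q - 5)*(q^2 - 5*q + 4) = (q - 5)*(q - 4)*(q - 1)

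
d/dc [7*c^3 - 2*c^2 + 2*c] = 21*c^2 - 4*c + 2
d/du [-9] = 0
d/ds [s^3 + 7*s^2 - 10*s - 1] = 3*s^2 + 14*s - 10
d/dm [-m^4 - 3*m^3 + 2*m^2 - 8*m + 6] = -4*m^3 - 9*m^2 + 4*m - 8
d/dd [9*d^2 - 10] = 18*d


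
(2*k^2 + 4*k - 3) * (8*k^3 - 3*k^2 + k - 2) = 16*k^5 + 26*k^4 - 34*k^3 + 9*k^2 - 11*k + 6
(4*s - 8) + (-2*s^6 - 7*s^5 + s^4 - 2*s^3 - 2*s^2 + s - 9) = -2*s^6 - 7*s^5 + s^4 - 2*s^3 - 2*s^2 + 5*s - 17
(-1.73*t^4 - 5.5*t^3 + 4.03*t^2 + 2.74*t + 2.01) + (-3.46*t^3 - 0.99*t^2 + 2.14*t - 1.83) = -1.73*t^4 - 8.96*t^3 + 3.04*t^2 + 4.88*t + 0.18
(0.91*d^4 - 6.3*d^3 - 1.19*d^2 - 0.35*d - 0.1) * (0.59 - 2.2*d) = -2.002*d^5 + 14.3969*d^4 - 1.099*d^3 + 0.0679000000000001*d^2 + 0.0135*d - 0.059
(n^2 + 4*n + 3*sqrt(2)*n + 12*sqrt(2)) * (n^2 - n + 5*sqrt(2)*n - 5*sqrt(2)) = n^4 + 3*n^3 + 8*sqrt(2)*n^3 + 26*n^2 + 24*sqrt(2)*n^2 - 32*sqrt(2)*n + 90*n - 120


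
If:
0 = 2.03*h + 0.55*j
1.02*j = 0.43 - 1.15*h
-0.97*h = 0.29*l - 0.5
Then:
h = -0.16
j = 0.61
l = 2.27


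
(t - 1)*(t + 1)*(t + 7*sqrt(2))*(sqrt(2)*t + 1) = sqrt(2)*t^4 + 15*t^3 + 6*sqrt(2)*t^2 - 15*t - 7*sqrt(2)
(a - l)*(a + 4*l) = a^2 + 3*a*l - 4*l^2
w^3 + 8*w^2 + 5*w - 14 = (w - 1)*(w + 2)*(w + 7)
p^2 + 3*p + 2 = (p + 1)*(p + 2)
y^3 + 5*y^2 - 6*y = y*(y - 1)*(y + 6)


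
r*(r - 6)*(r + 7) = r^3 + r^2 - 42*r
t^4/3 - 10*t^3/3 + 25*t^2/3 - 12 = (t/3 + 1/3)*(t - 6)*(t - 3)*(t - 2)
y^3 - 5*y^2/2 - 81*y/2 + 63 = (y - 7)*(y - 3/2)*(y + 6)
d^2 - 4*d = d*(d - 4)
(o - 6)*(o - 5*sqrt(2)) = o^2 - 5*sqrt(2)*o - 6*o + 30*sqrt(2)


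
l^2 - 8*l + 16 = (l - 4)^2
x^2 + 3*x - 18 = (x - 3)*(x + 6)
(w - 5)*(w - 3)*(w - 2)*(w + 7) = w^4 - 3*w^3 - 39*w^2 + 187*w - 210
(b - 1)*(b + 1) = b^2 - 1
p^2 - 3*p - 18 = (p - 6)*(p + 3)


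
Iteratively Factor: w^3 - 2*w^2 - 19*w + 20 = (w - 5)*(w^2 + 3*w - 4) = (w - 5)*(w - 1)*(w + 4)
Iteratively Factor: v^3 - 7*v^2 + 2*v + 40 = (v + 2)*(v^2 - 9*v + 20) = (v - 5)*(v + 2)*(v - 4)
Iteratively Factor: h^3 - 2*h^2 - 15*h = (h + 3)*(h^2 - 5*h) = (h - 5)*(h + 3)*(h)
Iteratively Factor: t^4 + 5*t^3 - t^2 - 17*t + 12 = (t - 1)*(t^3 + 6*t^2 + 5*t - 12) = (t - 1)*(t + 4)*(t^2 + 2*t - 3) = (t - 1)^2*(t + 4)*(t + 3)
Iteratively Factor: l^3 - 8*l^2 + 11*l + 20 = (l - 4)*(l^2 - 4*l - 5) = (l - 4)*(l + 1)*(l - 5)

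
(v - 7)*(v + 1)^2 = v^3 - 5*v^2 - 13*v - 7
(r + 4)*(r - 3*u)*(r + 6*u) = r^3 + 3*r^2*u + 4*r^2 - 18*r*u^2 + 12*r*u - 72*u^2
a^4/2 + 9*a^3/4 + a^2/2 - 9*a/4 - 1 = (a/2 + 1/2)*(a - 1)*(a + 1/2)*(a + 4)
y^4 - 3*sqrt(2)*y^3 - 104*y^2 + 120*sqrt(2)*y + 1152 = (y - 8*sqrt(2))*(y - 3*sqrt(2))*(y + 2*sqrt(2))*(y + 6*sqrt(2))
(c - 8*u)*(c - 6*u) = c^2 - 14*c*u + 48*u^2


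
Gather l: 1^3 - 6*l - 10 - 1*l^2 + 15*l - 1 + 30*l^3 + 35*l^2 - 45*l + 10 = 30*l^3 + 34*l^2 - 36*l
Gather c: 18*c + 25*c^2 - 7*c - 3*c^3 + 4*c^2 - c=-3*c^3 + 29*c^2 + 10*c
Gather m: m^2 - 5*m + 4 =m^2 - 5*m + 4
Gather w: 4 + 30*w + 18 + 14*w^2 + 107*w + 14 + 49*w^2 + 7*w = 63*w^2 + 144*w + 36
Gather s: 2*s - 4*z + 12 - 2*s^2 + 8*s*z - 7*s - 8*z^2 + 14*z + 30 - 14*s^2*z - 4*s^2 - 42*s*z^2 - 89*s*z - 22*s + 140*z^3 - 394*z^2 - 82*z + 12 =s^2*(-14*z - 6) + s*(-42*z^2 - 81*z - 27) + 140*z^3 - 402*z^2 - 72*z + 54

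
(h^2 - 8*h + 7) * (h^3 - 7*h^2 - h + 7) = h^5 - 15*h^4 + 62*h^3 - 34*h^2 - 63*h + 49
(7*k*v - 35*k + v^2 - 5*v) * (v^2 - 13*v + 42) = 7*k*v^3 - 126*k*v^2 + 749*k*v - 1470*k + v^4 - 18*v^3 + 107*v^2 - 210*v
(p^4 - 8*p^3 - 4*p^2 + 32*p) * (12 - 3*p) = -3*p^5 + 36*p^4 - 84*p^3 - 144*p^2 + 384*p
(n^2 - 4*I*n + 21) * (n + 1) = n^3 + n^2 - 4*I*n^2 + 21*n - 4*I*n + 21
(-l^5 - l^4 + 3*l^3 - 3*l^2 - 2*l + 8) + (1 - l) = -l^5 - l^4 + 3*l^3 - 3*l^2 - 3*l + 9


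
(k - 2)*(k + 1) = k^2 - k - 2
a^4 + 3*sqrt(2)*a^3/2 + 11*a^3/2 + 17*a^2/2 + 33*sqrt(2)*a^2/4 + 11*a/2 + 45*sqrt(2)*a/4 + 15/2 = (a + 5/2)*(a + 3)*(a + sqrt(2)/2)*(a + sqrt(2))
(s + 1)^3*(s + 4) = s^4 + 7*s^3 + 15*s^2 + 13*s + 4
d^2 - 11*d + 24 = (d - 8)*(d - 3)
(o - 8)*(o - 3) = o^2 - 11*o + 24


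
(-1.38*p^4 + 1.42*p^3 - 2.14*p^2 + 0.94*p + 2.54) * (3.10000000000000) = -4.278*p^4 + 4.402*p^3 - 6.634*p^2 + 2.914*p + 7.874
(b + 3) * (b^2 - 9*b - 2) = b^3 - 6*b^2 - 29*b - 6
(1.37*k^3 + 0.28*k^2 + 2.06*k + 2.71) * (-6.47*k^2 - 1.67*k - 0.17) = -8.8639*k^5 - 4.0995*k^4 - 14.0287*k^3 - 21.0215*k^2 - 4.8759*k - 0.4607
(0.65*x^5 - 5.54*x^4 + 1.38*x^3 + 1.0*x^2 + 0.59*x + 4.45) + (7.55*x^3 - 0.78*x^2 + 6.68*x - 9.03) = 0.65*x^5 - 5.54*x^4 + 8.93*x^3 + 0.22*x^2 + 7.27*x - 4.58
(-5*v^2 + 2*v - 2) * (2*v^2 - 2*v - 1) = -10*v^4 + 14*v^3 - 3*v^2 + 2*v + 2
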